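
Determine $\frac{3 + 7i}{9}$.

Divisor is real, so divide each part by 9:
= 1/3 + (7/9)i


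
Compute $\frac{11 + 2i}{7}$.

Divisor is real, so divide each part by 7:
= 11/7 + (2/7)i


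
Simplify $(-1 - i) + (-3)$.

(-1 + (-3)) + (-1 + 0)i = -4 - i


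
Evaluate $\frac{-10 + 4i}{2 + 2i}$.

Multiply numerator and denominator by conjugate (2 - 2i):
= (-10 + 4i)(2 - 2i) / (2^2 + 2^2)
= (-12 + 28i) / 8
Divide through by 4: (-3 + 7i) / 2
= -3/2 + (7/2)i


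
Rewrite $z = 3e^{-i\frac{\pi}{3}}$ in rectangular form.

a = r cos θ = 3 * 1/2 = 3/2
b = r sin θ = 3 * -sqrt(3)/2 = -3*sqrt(3)/2
z = 3/2 - (3*sqrt(3)/2)i


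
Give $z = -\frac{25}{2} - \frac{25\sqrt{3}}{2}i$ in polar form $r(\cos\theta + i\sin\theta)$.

r = |z| = sqrt(a^2 + b^2) = sqrt((-25/2)^2 + (-25*sqrt(3)/2)^2) = sqrt(625/4 + 1875/4) = sqrt(625) = 25
θ = arctan(b/a) = arctan(-21.6506/-12.5) (quadrant-adjusted) = 240°
z = 25(cos 240° + i sin 240°)


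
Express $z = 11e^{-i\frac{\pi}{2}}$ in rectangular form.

a = r cos θ = 11 * 0 = 0
b = r sin θ = 11 * -1 = -11
z = -11i


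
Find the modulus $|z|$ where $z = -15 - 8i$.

|z| = sqrt(a^2 + b^2) = sqrt((-15)^2 + (-8)^2) = sqrt(289) = 17


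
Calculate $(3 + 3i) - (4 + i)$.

(3 - 4) + (3 - 1)i = -1 + 2i


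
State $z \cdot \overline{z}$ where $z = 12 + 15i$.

z * conjugate(z) = |z|^2 = a^2 + b^2
= 12^2 + 15^2 = 369


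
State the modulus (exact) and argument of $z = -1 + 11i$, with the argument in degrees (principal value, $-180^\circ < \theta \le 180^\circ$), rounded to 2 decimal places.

|z| = sqrt((-1)^2 + 11^2) = sqrt(122)
arg(z) = arctan(b/a) = arctan(11/-1) (quadrant-adjusted) = 95.19°


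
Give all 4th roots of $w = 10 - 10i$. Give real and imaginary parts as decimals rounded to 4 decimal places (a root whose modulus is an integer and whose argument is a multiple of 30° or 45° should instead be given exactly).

|w| = sqrt(200) ≈ 14.142136, arg(w) = 315°
Root modulus = sqrt(200)^(1/4) ≈ 1.939227
Root arguments: θ_k = (315° + 360°k)/4 for k = 0, 1, ..., 3
Compute each root as (root modulus)(cos θ_k + i sin θ_k) using full-precision intermediates, then round to 4 decimal places.
Roots: 0.3783 + 1.9020i, -1.9020 + 0.3783i, -0.3783 - 1.9020i, 1.9020 - 0.3783i


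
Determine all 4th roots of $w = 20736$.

|w| = 20736, arg(w) = 0°
Root modulus = 20736^(1/4) = 12
Root arguments: θ_k = (0° + 360°k)/4 for k = 0, 1, ..., 3
Roots: 12, 12i, -12, -12i


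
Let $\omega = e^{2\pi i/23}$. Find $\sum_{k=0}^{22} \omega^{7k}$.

Let ζ = ω^7 = e^(2πi·7/23). Since 23 ∤ 7, ζ ≠ 1.
Sum = Σ_{k=0}^{22} ζ^k = (ζ^23 - 1)/(ζ - 1) = (ω^{7·23} - 1)/(ζ - 1) = (1 - 1)/(ζ - 1) = 0


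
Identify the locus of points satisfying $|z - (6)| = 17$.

|z - z0| = r describes a circle centered at z0 with radius r
Here z0 = 6 and r = 17
Locus: Circle centered at (6, 0) with radius 17


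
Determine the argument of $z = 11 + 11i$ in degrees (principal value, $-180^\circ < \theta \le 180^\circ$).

θ = arctan(b/a) = arctan(11/11) (quadrant-adjusted) = 45°


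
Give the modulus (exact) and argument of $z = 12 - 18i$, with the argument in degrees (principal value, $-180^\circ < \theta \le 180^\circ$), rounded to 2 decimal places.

|z| = sqrt(12^2 + (-18)^2) = sqrt(468)
arg(z) = arctan(b/a) = arctan(-18/12) (quadrant-adjusted) = -56.31°


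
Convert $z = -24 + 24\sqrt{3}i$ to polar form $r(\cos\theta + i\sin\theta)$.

r = |z| = sqrt(a^2 + b^2) = sqrt((-24)^2 + (24*sqrt(3))^2) = sqrt(576 + 1728) = sqrt(2304) = 48
θ = arctan(b/a) = arctan(41.5692/-24) (quadrant-adjusted) = 120°
z = 48(cos 120° + i sin 120°)


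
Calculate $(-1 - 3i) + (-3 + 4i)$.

(-1 + (-3)) + (-3 + 4)i = -4 + i


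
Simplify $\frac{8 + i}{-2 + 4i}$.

Multiply numerator and denominator by conjugate (-2 - 4i):
= (8 + i)(-2 - 4i) / ((-2)^2 + 4^2)
= (-12 - 34i) / 20
Divide through by 2: (-6 - 17i) / 10
= -3/5 - (17/10)i


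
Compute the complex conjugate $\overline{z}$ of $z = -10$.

If z = a + bi, then conjugate(z) = a - bi
conjugate(-10) = -10


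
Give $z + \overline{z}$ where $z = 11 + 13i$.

z + conjugate(z) = (a + bi) + (a - bi) = 2a
= 2 * 11 = 22


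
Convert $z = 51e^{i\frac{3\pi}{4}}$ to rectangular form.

a = r cos θ = 51 * -sqrt(2)/2 = -51*sqrt(2)/2
b = r sin θ = 51 * sqrt(2)/2 = 51*sqrt(2)/2
z = -51*sqrt(2)/2 + (51*sqrt(2)/2)i


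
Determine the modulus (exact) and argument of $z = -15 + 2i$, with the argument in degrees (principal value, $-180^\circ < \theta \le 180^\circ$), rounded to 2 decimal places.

|z| = sqrt((-15)^2 + 2^2) = sqrt(229)
arg(z) = arctan(b/a) = arctan(2/-15) (quadrant-adjusted) = 172.41°


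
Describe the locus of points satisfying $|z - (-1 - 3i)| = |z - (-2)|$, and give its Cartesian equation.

|z - z1| = |z - z2| means z is equidistant from z1 and z2,
i.e. the perpendicular bisector of the segment from (-1, -3) to (-2, 0) (midpoint (-3/2, -3/2)).
With z = x + yi, square both sides:
(x - (-1))^2 + (y - (-3))^2 = (x - (-2))^2 + (y - 0)^2
The x^2 and y^2 terms cancel: -2x + 6y = 4 - 10 = -6
Simplify: x - 3y = 3
Locus: Perpendicular bisector of the segment from (-1, -3) to (-2, 0): the line x - 3y = 3


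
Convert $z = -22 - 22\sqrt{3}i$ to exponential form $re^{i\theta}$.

r = |z| = sqrt((-22)^2 + (-22*sqrt(3))^2) = sqrt(484 + 1452) = sqrt(1936) = 44
θ = arctan(b/a) = arctan(-38.1051/-22) (quadrant-adjusted) = -120° = -2π/3
z = 44e^(-i*2π/3)


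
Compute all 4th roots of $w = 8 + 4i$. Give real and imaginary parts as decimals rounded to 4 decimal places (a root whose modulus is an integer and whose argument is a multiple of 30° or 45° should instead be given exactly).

|w| = sqrt(80) ≈ 8.944272, arg(w) ≈ 26.565051°
Root modulus = sqrt(80)^(1/4) ≈ 1.729363
Root arguments: θ_k = (arg(w) + 360°k)/4 for k = 0, 1, ..., 3
Compute each root as (root modulus)(cos θ_k + i sin θ_k) using full-precision intermediates, then round to 4 decimal places.
Roots: 1.7178 + 0.2000i, -0.2000 + 1.7178i, -1.7178 - 0.2000i, 0.2000 - 1.7178i


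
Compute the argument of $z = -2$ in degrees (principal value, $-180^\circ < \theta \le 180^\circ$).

b = 0 and a < 0, so z lies on the negative real axis: θ = 180°


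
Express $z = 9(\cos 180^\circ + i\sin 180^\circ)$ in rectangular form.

a = r cos θ = 9 * -1 = -9
b = r sin θ = 9 * 0 = 0
z = -9


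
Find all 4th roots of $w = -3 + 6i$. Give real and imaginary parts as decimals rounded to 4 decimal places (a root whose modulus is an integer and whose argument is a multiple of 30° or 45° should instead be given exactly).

|w| = sqrt(45) ≈ 6.708204, arg(w) ≈ 116.565051°
Root modulus = sqrt(45)^(1/4) ≈ 1.609354
Root arguments: θ_k = (arg(w) + 360°k)/4 for k = 0, 1, ..., 3
Compute each root as (root modulus)(cos θ_k + i sin θ_k) using full-precision intermediates, then round to 4 decimal places.
Roots: 1.4056 + 0.7837i, -0.7837 + 1.4056i, -1.4056 - 0.7837i, 0.7837 - 1.4056i


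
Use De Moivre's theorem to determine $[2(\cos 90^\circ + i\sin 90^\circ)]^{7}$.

By De Moivre: z^n = r^n(cos(nθ) + i sin(nθ))
= 2^7(cos(7*90°) + i sin(7*90°))
= 128(cos 270° + i sin 270°)
= -128i


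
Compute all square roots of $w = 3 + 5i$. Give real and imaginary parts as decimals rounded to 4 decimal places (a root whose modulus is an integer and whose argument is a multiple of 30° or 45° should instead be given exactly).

|w| = sqrt(34) ≈ 5.830952, arg(w) ≈ 59.036243°
Root modulus = sqrt(34)^(1/2) ≈ 2.414736
Root arguments: θ_k = (arg(w) + 360°k)/2 for k = 0, 1, ..., 1
Compute each root as (root modulus)(cos θ_k + i sin θ_k) using full-precision intermediates, then round to 4 decimal places.
Roots: 2.1013 + 1.1897i, -2.1013 - 1.1897i


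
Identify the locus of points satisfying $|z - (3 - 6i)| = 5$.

|z - z0| = r describes a circle centered at z0 with radius r
Here z0 = 3 - 6i and r = 5
Locus: Circle centered at (3, -6) with radius 5


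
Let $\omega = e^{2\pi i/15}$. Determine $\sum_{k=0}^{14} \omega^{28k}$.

Let ζ = ω^28 = e^(2πi·28/15). Since 15 ∤ 28, ζ ≠ 1.
Sum = Σ_{k=0}^{14} ζ^k = (ζ^15 - 1)/(ζ - 1) = (ω^{28·15} - 1)/(ζ - 1) = (1 - 1)/(ζ - 1) = 0


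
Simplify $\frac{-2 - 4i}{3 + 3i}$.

Multiply numerator and denominator by conjugate (3 - 3i):
= (-2 - 4i)(3 - 3i) / (3^2 + 3^2)
= (-18 - 6i) / 18
Divide through by 6: (-3 - i) / 3
= -1 - (1/3)i


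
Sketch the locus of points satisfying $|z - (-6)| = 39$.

|z - z0| = r describes a circle centered at z0 with radius r
Here z0 = -6 and r = 39
Locus: Circle centered at (-6, 0) with radius 39


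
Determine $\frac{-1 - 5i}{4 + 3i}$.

Multiply numerator and denominator by conjugate (4 - 3i):
= (-1 - 5i)(4 - 3i) / (4^2 + 3^2)
= (-19 - 17i) / 25
= -19/25 - (17/25)i


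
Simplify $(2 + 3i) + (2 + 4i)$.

(2 + 2) + (3 + 4)i = 4 + 7i


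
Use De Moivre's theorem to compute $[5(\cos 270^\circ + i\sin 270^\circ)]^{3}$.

By De Moivre: z^n = r^n(cos(nθ) + i sin(nθ))
= 5^3(cos(3*270°) + i sin(3*270°))
= 125(cos 90° + i sin 90°)
= 125i


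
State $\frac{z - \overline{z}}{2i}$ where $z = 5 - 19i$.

z - conjugate(z) = 2bi
(z - conjugate(z))/(2i) = 2bi/(2i) = b = -19


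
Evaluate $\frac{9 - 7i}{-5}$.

Divisor is real, so divide each part by -5:
= -9/5 + (7/5)i


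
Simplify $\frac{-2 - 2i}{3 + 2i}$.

Multiply numerator and denominator by conjugate (3 - 2i):
= (-2 - 2i)(3 - 2i) / (3^2 + 2^2)
= (-10 - 2i) / 13
= -10/13 - (2/13)i


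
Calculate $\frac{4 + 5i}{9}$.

Divisor is real, so divide each part by 9:
= 4/9 + (5/9)i


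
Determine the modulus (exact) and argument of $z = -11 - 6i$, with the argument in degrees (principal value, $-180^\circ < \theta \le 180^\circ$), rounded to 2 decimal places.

|z| = sqrt((-11)^2 + (-6)^2) = sqrt(157)
arg(z) = arctan(b/a) = arctan(-6/-11) (quadrant-adjusted) = -151.39°


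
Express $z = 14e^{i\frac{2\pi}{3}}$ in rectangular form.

a = r cos θ = 14 * -1/2 = -7
b = r sin θ = 14 * sqrt(3)/2 = 7*sqrt(3)
z = -7 + 7*sqrt(3)i


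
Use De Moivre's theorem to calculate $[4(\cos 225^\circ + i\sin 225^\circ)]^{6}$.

By De Moivre: z^n = r^n(cos(nθ) + i sin(nθ))
= 4^6(cos(6*225°) + i sin(6*225°))
= 4096(cos 270° + i sin 270°)
= -4096i


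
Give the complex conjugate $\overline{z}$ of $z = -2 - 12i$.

If z = a + bi, then conjugate(z) = a - bi
conjugate(-2 - 12i) = -2 + 12i


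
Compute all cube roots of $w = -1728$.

|w| = 1728, arg(w) = 180°
Root modulus = 1728^(1/3) = 12
Root arguments: θ_k = (180° + 360°k)/3 for k = 0, 1, ..., 2
Roots: 6 + 6*sqrt(3)i, -12, 6 - 6*sqrt(3)i


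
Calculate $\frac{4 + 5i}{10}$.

Divisor is real, so divide each part by 10:
= 2/5 + (1/2)i


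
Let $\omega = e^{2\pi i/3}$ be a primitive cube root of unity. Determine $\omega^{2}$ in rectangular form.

ω^2 = e^(2πi·2/3) = e^(i·4π/3)
= cos(4π/3) + i sin(4π/3)
= -1/2 - (sqrt(3)/2)i


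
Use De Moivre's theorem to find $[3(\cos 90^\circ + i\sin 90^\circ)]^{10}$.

By De Moivre: z^n = r^n(cos(nθ) + i sin(nθ))
= 3^10(cos(10*90°) + i sin(10*90°))
= 59049(cos 180° + i sin 180°)
= -59049


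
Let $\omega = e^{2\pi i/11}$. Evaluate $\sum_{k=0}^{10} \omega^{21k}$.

Let ζ = ω^21 = e^(2πi·21/11). Since 11 ∤ 21, ζ ≠ 1.
Sum = Σ_{k=0}^{10} ζ^k = (ζ^11 - 1)/(ζ - 1) = (ω^{21·11} - 1)/(ζ - 1) = (1 - 1)/(ζ - 1) = 0


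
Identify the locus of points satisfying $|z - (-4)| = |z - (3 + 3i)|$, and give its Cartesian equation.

|z - z1| = |z - z2| means z is equidistant from z1 and z2,
i.e. the perpendicular bisector of the segment from (-4, 0) to (3, 3) (midpoint (-1/2, 3/2)).
With z = x + yi, square both sides:
(x - (-4))^2 + (y - 0)^2 = (x - 3)^2 + (y - 3)^2
The x^2 and y^2 terms cancel: 14x + 6y = 18 - 16 = 2
Simplify: 7x + 3y = 1
Locus: Perpendicular bisector of the segment from (-4, 0) to (3, 3): the line 7x + 3y = 1


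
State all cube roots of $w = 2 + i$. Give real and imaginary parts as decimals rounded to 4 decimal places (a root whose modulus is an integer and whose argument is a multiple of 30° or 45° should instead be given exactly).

|w| = sqrt(5) ≈ 2.236068, arg(w) ≈ 26.565051°
Root modulus = sqrt(5)^(1/3) ≈ 1.307660
Root arguments: θ_k = (arg(w) + 360°k)/3 for k = 0, 1, ..., 2
Compute each root as (root modulus)(cos θ_k + i sin θ_k) using full-precision intermediates, then round to 4 decimal places.
Roots: 1.2921 + 0.2013i, -0.8204 + 1.0183i, -0.4717 - 1.2196i


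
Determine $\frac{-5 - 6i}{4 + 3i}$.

Multiply numerator and denominator by conjugate (4 - 3i):
= (-5 - 6i)(4 - 3i) / (4^2 + 3^2)
= (-38 - 9i) / 25
= -38/25 - (9/25)i


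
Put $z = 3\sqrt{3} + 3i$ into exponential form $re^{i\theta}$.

r = |z| = sqrt((3*sqrt(3))^2 + (3)^2) = sqrt(27 + 9) = sqrt(36) = 6
θ = arctan(b/a) = arctan(3/5.1962) (quadrant-adjusted) = 30° = π/6
z = 6e^(i*π/6)


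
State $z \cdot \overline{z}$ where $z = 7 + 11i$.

z * conjugate(z) = |z|^2 = a^2 + b^2
= 7^2 + 11^2 = 170


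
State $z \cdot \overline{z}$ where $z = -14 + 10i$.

z * conjugate(z) = |z|^2 = a^2 + b^2
= (-14)^2 + 10^2 = 296


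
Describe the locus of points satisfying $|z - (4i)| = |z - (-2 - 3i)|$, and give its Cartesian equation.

|z - z1| = |z - z2| means z is equidistant from z1 and z2,
i.e. the perpendicular bisector of the segment from (0, 4) to (-2, -3) (midpoint (-1, 1/2)).
With z = x + yi, square both sides:
(x - 0)^2 + (y - 4)^2 = (x - (-2))^2 + (y - (-3))^2
The x^2 and y^2 terms cancel: -4x + (-14)y = 13 - 16 = -3
Simplify: 4x + 14y = 3
Locus: Perpendicular bisector of the segment from (0, 4) to (-2, -3): the line 4x + 14y = 3


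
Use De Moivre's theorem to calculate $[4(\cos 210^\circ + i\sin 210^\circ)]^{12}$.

By De Moivre: z^n = r^n(cos(nθ) + i sin(nθ))
= 4^12(cos(12*210°) + i sin(12*210°))
= 16777216(cos 0° + i sin 0°)
= 16777216


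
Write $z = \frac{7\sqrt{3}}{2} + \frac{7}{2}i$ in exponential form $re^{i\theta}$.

r = |z| = sqrt((7*sqrt(3)/2)^2 + (7/2)^2) = sqrt(147/4 + 49/4) = sqrt(49) = 7
θ = arctan(b/a) = arctan(3.5/6.0622) (quadrant-adjusted) = 30° = π/6
z = 7e^(i*π/6)


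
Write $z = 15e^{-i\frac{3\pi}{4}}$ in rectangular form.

a = r cos θ = 15 * -sqrt(2)/2 = -15*sqrt(2)/2
b = r sin θ = 15 * -sqrt(2)/2 = -15*sqrt(2)/2
z = -15*sqrt(2)/2 - (15*sqrt(2)/2)i


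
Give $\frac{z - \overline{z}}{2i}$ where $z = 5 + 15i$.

z - conjugate(z) = 2bi
(z - conjugate(z))/(2i) = 2bi/(2i) = b = 15


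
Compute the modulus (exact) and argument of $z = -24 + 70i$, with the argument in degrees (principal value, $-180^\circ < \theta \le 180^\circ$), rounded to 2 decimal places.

|z| = sqrt((-24)^2 + 70^2) = 74
arg(z) = arctan(b/a) = arctan(70/-24) (quadrant-adjusted) = 108.92°


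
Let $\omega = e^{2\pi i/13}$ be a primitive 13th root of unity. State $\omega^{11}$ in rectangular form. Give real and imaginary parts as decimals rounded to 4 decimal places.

ω^11 = e^(2πi·11/13) = e^(i·22π/13)
= cos(22π/13) + i sin(22π/13)
= 0.5681 - 0.8230i


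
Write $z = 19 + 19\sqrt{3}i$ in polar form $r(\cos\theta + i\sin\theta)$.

r = |z| = sqrt(a^2 + b^2) = sqrt((19)^2 + (19*sqrt(3))^2) = sqrt(361 + 1083) = sqrt(1444) = 38
θ = arctan(b/a) = arctan(32.909/19) (quadrant-adjusted) = 60°
z = 38(cos 60° + i sin 60°)


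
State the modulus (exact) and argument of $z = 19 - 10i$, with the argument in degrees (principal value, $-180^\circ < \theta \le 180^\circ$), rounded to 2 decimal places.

|z| = sqrt(19^2 + (-10)^2) = sqrt(461)
arg(z) = arctan(b/a) = arctan(-10/19) (quadrant-adjusted) = -27.76°


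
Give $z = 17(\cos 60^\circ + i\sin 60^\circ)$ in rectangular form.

a = r cos θ = 17 * 1/2 = 17/2
b = r sin θ = 17 * sqrt(3)/2 = 17*sqrt(3)/2
z = 17/2 + (17*sqrt(3)/2)i


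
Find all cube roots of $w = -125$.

|w| = 125, arg(w) = 180°
Root modulus = 125^(1/3) = 5
Root arguments: θ_k = (180° + 360°k)/3 for k = 0, 1, ..., 2
Roots: 5/2 + (5*sqrt(3)/2)i, -5, 5/2 - (5*sqrt(3)/2)i


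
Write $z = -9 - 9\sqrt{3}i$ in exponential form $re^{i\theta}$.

r = |z| = sqrt((-9)^2 + (-9*sqrt(3))^2) = sqrt(81 + 243) = sqrt(324) = 18
θ = arctan(b/a) = arctan(-15.5885/-9) (quadrant-adjusted) = -120° = -2π/3
z = 18e^(-i*2π/3)


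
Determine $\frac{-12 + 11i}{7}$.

Divisor is real, so divide each part by 7:
= -12/7 + (11/7)i


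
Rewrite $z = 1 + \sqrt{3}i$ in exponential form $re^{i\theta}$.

r = |z| = sqrt((1)^2 + (sqrt(3))^2) = sqrt(1 + 3) = sqrt(4) = 2
θ = arctan(b/a) = arctan(1.7321/1) (quadrant-adjusted) = 60° = π/3
z = 2e^(i*π/3)


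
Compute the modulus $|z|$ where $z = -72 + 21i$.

|z| = sqrt(a^2 + b^2) = sqrt((-72)^2 + 21^2) = sqrt(5625) = 75


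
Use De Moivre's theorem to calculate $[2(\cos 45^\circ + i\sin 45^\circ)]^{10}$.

By De Moivre: z^n = r^n(cos(nθ) + i sin(nθ))
= 2^10(cos(10*45°) + i sin(10*45°))
= 1024(cos 90° + i sin 90°)
= 1024i


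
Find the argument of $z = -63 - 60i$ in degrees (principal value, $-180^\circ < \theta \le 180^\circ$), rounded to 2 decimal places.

θ = arctan(b/a) = arctan(-60/-63) (quadrant-adjusted) = -136.40°


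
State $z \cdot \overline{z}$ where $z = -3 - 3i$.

z * conjugate(z) = |z|^2 = a^2 + b^2
= (-3)^2 + (-3)^2 = 18


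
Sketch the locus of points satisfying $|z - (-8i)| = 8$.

|z - z0| = r describes a circle centered at z0 with radius r
Here z0 = -8i and r = 8
Locus: Circle centered at (0, -8) with radius 8


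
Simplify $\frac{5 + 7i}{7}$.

Divisor is real, so divide each part by 7:
= 5/7 + i


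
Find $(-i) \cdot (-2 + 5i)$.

(a1*a2 - b1*b2) + (a1*b2 + b1*a2)i
= (0 - (-5)) + (0 + 2)i
= 5 + 2i


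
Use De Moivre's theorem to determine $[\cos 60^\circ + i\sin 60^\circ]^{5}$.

By De Moivre: z^n = r^n(cos(nθ) + i sin(nθ))
= 1^5(cos(5*60°) + i sin(5*60°))
= 1(cos 300° + i sin 300°)
= 1/2 - (sqrt(3)/2)i


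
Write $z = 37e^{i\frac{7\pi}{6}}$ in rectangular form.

a = r cos θ = 37 * -sqrt(3)/2 = -37*sqrt(3)/2
b = r sin θ = 37 * -1/2 = -37/2
z = -37*sqrt(3)/2 - (37/2)i


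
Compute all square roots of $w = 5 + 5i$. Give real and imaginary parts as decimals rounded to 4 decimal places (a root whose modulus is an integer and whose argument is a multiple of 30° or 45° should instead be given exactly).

|w| = sqrt(50) ≈ 7.071068, arg(w) = 45°
Root modulus = sqrt(50)^(1/2) ≈ 2.659148
Root arguments: θ_k = (45° + 360°k)/2 for k = 0, 1, ..., 1
Compute each root as (root modulus)(cos θ_k + i sin θ_k) using full-precision intermediates, then round to 4 decimal places.
Roots: 2.4567 + 1.0176i, -2.4567 - 1.0176i


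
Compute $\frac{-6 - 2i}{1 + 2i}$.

Multiply numerator and denominator by conjugate (1 - 2i):
= (-6 - 2i)(1 - 2i) / (1^2 + 2^2)
= (-10 + 10i) / 5
= -2 + 2i


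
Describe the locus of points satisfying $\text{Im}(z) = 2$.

Im(z) = y where z = x + yi; the equation y = 2 is satisfied by all points with that y-coordinate
Locus: Horizontal line y = 2


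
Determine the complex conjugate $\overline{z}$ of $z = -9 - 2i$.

If z = a + bi, then conjugate(z) = a - bi
conjugate(-9 - 2i) = -9 + 2i


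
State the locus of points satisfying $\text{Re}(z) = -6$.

Re(z) = x where z = x + yi; the equation x = -6 is satisfied by all points with that x-coordinate
Locus: Vertical line x = -6


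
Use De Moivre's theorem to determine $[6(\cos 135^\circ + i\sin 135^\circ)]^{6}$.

By De Moivre: z^n = r^n(cos(nθ) + i sin(nθ))
= 6^6(cos(6*135°) + i sin(6*135°))
= 46656(cos 90° + i sin 90°)
= 46656i


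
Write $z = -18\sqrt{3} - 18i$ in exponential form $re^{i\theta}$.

r = |z| = sqrt((-18*sqrt(3))^2 + (-18)^2) = sqrt(972 + 324) = sqrt(1296) = 36
θ = arctan(b/a) = arctan(-18/-31.1769) (quadrant-adjusted) = 210° = 7π/6
z = 36e^(i*7π/6)


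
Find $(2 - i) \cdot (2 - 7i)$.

(a1*a2 - b1*b2) + (a1*b2 + b1*a2)i
= (4 - 7) + (-14 + (-2))i
= -3 - 16i


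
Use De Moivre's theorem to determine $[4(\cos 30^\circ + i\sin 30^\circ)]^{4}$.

By De Moivre: z^n = r^n(cos(nθ) + i sin(nθ))
= 4^4(cos(4*30°) + i sin(4*30°))
= 256(cos 120° + i sin 120°)
= -128 + 128*sqrt(3)i


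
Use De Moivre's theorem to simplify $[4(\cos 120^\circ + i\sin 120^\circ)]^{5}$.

By De Moivre: z^n = r^n(cos(nθ) + i sin(nθ))
= 4^5(cos(5*120°) + i sin(5*120°))
= 1024(cos 240° + i sin 240°)
= -512 - 512*sqrt(3)i


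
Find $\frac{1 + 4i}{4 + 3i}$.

Multiply numerator and denominator by conjugate (4 - 3i):
= (1 + 4i)(4 - 3i) / (4^2 + 3^2)
= (16 + 13i) / 25
= 16/25 + (13/25)i


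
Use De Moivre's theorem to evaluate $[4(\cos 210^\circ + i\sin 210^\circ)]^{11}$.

By De Moivre: z^n = r^n(cos(nθ) + i sin(nθ))
= 4^11(cos(11*210°) + i sin(11*210°))
= 4194304(cos 150° + i sin 150°)
= -2097152*sqrt(3) + 2097152i


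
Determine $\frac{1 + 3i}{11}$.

Divisor is real, so divide each part by 11:
= 1/11 + (3/11)i


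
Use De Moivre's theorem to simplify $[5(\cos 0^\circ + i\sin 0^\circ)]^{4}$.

By De Moivre: z^n = r^n(cos(nθ) + i sin(nθ))
= 5^4(cos(4*0°) + i sin(4*0°))
= 625(cos 0° + i sin 0°)
= 625


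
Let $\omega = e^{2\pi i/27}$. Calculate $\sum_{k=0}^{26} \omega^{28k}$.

Let ζ = ω^28 = e^(2πi·28/27). Since 27 ∤ 28, ζ ≠ 1.
Sum = Σ_{k=0}^{26} ζ^k = (ζ^27 - 1)/(ζ - 1) = (ω^{28·27} - 1)/(ζ - 1) = (1 - 1)/(ζ - 1) = 0


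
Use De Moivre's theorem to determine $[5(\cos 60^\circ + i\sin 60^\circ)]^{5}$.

By De Moivre: z^n = r^n(cos(nθ) + i sin(nθ))
= 5^5(cos(5*60°) + i sin(5*60°))
= 3125(cos 300° + i sin 300°)
= 3125/2 - (3125*sqrt(3)/2)i


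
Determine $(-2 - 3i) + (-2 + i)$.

(-2 + (-2)) + (-3 + 1)i = -4 - 2i


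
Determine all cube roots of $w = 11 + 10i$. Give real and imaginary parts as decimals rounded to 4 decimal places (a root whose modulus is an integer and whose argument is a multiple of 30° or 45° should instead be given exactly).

|w| = sqrt(221) ≈ 14.866069, arg(w) ≈ 42.273689°
Root modulus = sqrt(221)^(1/3) ≈ 2.458850
Root arguments: θ_k = (arg(w) + 360°k)/3 for k = 0, 1, ..., 2
Compute each root as (root modulus)(cos θ_k + i sin θ_k) using full-precision intermediates, then round to 4 decimal places.
Roots: 2.3849 + 0.5986i, -1.7109 + 1.7660i, -0.6740 - 2.3647i


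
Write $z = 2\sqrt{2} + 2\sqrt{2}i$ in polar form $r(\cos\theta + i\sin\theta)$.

r = |z| = sqrt(a^2 + b^2) = sqrt((2*sqrt(2))^2 + (2*sqrt(2))^2) = sqrt(8 + 8) = sqrt(16) = 4
θ = arctan(b/a) = arctan(2.8284/2.8284) (quadrant-adjusted) = 45°
z = 4(cos 45° + i sin 45°)


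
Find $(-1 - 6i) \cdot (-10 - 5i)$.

(a1*a2 - b1*b2) + (a1*b2 + b1*a2)i
= (10 - 30) + (5 + 60)i
= -20 + 65i


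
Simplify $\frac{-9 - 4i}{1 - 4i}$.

Multiply numerator and denominator by conjugate (1 + 4i):
= (-9 - 4i)(1 + 4i) / (1^2 + (-4)^2)
= (7 - 40i) / 17
= 7/17 - (40/17)i


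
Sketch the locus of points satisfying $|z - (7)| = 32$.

|z - z0| = r describes a circle centered at z0 with radius r
Here z0 = 7 and r = 32
Locus: Circle centered at (7, 0) with radius 32


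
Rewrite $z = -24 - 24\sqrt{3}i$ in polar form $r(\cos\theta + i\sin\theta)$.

r = |z| = sqrt(a^2 + b^2) = sqrt((-24)^2 + (-24*sqrt(3))^2) = sqrt(576 + 1728) = sqrt(2304) = 48
θ = arctan(b/a) = arctan(-41.5692/-24) (quadrant-adjusted) = 240°
z = 48(cos 240° + i sin 240°)


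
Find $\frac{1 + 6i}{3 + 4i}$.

Multiply numerator and denominator by conjugate (3 - 4i):
= (1 + 6i)(3 - 4i) / (3^2 + 4^2)
= (27 + 14i) / 25
= 27/25 + (14/25)i


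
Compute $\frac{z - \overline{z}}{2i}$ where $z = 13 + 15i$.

z - conjugate(z) = 2bi
(z - conjugate(z))/(2i) = 2bi/(2i) = b = 15


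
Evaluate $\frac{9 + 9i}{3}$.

Divisor is real, so divide each part by 3:
= 3 + 3i


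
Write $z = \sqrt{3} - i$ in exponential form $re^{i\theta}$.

r = |z| = sqrt((sqrt(3))^2 + (-1)^2) = sqrt(3 + 1) = sqrt(4) = 2
θ = arctan(b/a) = arctan(-1/1.7321) (quadrant-adjusted) = -30° = -π/6
z = 2e^(-i*π/6)


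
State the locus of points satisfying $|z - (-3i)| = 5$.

|z - z0| = r describes a circle centered at z0 with radius r
Here z0 = -3i and r = 5
Locus: Circle centered at (0, -3) with radius 5


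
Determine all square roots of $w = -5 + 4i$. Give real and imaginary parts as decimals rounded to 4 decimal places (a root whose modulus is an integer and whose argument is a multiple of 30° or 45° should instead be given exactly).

|w| = sqrt(41) ≈ 6.403124, arg(w) ≈ 141.340192°
Root modulus = sqrt(41)^(1/2) ≈ 2.530440
Root arguments: θ_k = (arg(w) + 360°k)/2 for k = 0, 1, ..., 1
Compute each root as (root modulus)(cos θ_k + i sin θ_k) using full-precision intermediates, then round to 4 decimal places.
Roots: 0.8376 + 2.3878i, -0.8376 - 2.3878i


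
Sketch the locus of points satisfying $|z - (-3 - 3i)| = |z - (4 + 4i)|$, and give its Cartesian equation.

|z - z1| = |z - z2| means z is equidistant from z1 and z2,
i.e. the perpendicular bisector of the segment from (-3, -3) to (4, 4) (midpoint (1/2, 1/2)).
With z = x + yi, square both sides:
(x - (-3))^2 + (y - (-3))^2 = (x - 4)^2 + (y - 4)^2
The x^2 and y^2 terms cancel: 14x + 14y = 32 - 18 = 14
Simplify: x + y = 1
Locus: Perpendicular bisector of the segment from (-3, -3) to (4, 4): the line x + y = 1


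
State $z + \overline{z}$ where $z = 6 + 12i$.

z + conjugate(z) = (a + bi) + (a - bi) = 2a
= 2 * 6 = 12


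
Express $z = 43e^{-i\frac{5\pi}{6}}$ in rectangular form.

a = r cos θ = 43 * -sqrt(3)/2 = -43*sqrt(3)/2
b = r sin θ = 43 * -1/2 = -43/2
z = -43*sqrt(3)/2 - (43/2)i


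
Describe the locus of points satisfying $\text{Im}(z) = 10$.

Im(z) = y where z = x + yi; the equation y = 10 is satisfied by all points with that y-coordinate
Locus: Horizontal line y = 10


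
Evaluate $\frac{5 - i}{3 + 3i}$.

Multiply numerator and denominator by conjugate (3 - 3i):
= (5 - i)(3 - 3i) / (3^2 + 3^2)
= (12 - 18i) / 18
Divide through by 6: (2 - 3i) / 3
= 2/3 - i


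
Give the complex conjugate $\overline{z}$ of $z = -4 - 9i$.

If z = a + bi, then conjugate(z) = a - bi
conjugate(-4 - 9i) = -4 + 9i


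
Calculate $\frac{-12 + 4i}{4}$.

Divisor is real, so divide each part by 4:
= -3 + i


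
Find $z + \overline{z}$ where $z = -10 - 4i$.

z + conjugate(z) = (a + bi) + (a - bi) = 2a
= 2 * (-10) = -20


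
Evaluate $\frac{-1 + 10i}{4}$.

Divisor is real, so divide each part by 4:
= -1/4 + (5/2)i


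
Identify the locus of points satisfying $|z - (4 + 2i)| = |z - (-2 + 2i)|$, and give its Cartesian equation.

|z - z1| = |z - z2| means z is equidistant from z1 and z2,
i.e. the perpendicular bisector of the segment from (4, 2) to (-2, 2) (midpoint (1, 2)).
With z = x + yi, square both sides:
(x - 4)^2 + (y - 2)^2 = (x - (-2))^2 + (y - 2)^2
The x^2 and y^2 terms cancel: -12x + 0y = 8 - 20 = -12
Simplify: x = 1
Locus: Perpendicular bisector of the segment from (4, 2) to (-2, 2): the line x = 1


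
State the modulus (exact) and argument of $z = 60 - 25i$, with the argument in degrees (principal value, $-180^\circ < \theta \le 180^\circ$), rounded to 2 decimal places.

|z| = sqrt(60^2 + (-25)^2) = 65
arg(z) = arctan(b/a) = arctan(-25/60) (quadrant-adjusted) = -22.62°


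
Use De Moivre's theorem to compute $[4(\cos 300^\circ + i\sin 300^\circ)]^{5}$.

By De Moivre: z^n = r^n(cos(nθ) + i sin(nθ))
= 4^5(cos(5*300°) + i sin(5*300°))
= 1024(cos 60° + i sin 60°)
= 512 + 512*sqrt(3)i


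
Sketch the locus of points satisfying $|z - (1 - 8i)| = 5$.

|z - z0| = r describes a circle centered at z0 with radius r
Here z0 = 1 - 8i and r = 5
Locus: Circle centered at (1, -8) with radius 5


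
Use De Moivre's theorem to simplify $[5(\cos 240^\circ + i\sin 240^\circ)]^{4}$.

By De Moivre: z^n = r^n(cos(nθ) + i sin(nθ))
= 5^4(cos(4*240°) + i sin(4*240°))
= 625(cos 240° + i sin 240°)
= -625/2 - (625*sqrt(3)/2)i


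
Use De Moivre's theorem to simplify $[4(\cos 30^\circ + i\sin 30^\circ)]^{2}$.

By De Moivre: z^n = r^n(cos(nθ) + i sin(nθ))
= 4^2(cos(2*30°) + i sin(2*30°))
= 16(cos 60° + i sin 60°)
= 8 + 8*sqrt(3)i


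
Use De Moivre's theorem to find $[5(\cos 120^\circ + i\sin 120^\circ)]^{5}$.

By De Moivre: z^n = r^n(cos(nθ) + i sin(nθ))
= 5^5(cos(5*120°) + i sin(5*120°))
= 3125(cos 240° + i sin 240°)
= -3125/2 - (3125*sqrt(3)/2)i


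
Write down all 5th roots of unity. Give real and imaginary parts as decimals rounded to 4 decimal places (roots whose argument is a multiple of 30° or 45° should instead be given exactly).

ω_k = e^(2πik/5) = cos(2πk/5) + i sin(2πk/5) for k = 0, 1, ..., 4
Roots: 1, 0.3090 + 0.9511i, -0.8090 + 0.5878i, -0.8090 - 0.5878i, 0.3090 - 0.9511i


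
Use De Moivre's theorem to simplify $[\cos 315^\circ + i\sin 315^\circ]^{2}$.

By De Moivre: z^n = r^n(cos(nθ) + i sin(nθ))
= 1^2(cos(2*315°) + i sin(2*315°))
= 1(cos 270° + i sin 270°)
= -i


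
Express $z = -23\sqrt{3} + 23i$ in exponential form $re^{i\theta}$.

r = |z| = sqrt((-23*sqrt(3))^2 + (23)^2) = sqrt(1587 + 529) = sqrt(2116) = 46
θ = arctan(b/a) = arctan(23/-39.8372) (quadrant-adjusted) = 150° = 5π/6
z = 46e^(i*5π/6)


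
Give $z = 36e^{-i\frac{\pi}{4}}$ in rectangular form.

a = r cos θ = 36 * sqrt(2)/2 = 18*sqrt(2)
b = r sin θ = 36 * -sqrt(2)/2 = -18*sqrt(2)
z = 18*sqrt(2) - 18*sqrt(2)i


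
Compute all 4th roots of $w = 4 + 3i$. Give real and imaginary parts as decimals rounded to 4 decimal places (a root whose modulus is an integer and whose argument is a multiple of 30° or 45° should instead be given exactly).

|w| = 5, arg(w) ≈ 36.869898°
Root modulus = 5^(1/4) ≈ 1.495349
Root arguments: θ_k = (arg(w) + 360°k)/4 for k = 0, 1, ..., 3
Compute each root as (root modulus)(cos θ_k + i sin θ_k) using full-precision intermediates, then round to 4 decimal places.
Roots: 1.4760 + 0.2395i, -0.2395 + 1.4760i, -1.4760 - 0.2395i, 0.2395 - 1.4760i


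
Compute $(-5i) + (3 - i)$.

(0 + 3) + (-5 + (-1))i = 3 - 6i


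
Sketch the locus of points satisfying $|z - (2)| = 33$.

|z - z0| = r describes a circle centered at z0 with radius r
Here z0 = 2 and r = 33
Locus: Circle centered at (2, 0) with radius 33


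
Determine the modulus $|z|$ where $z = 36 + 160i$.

|z| = sqrt(a^2 + b^2) = sqrt(36^2 + 160^2) = sqrt(26896) = 164


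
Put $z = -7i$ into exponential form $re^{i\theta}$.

r = |z| = sqrt((0)^2 + (-7)^2) = sqrt(0 + 49) = sqrt(49) = 7
a = 0 and b < 0, so z lies on the negative imaginary axis: θ = -90° = -π/2
z = 7e^(-i*π/2)


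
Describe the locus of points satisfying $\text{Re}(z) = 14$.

Re(z) = x where z = x + yi; the equation x = 14 is satisfied by all points with that x-coordinate
Locus: Vertical line x = 14


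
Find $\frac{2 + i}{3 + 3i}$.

Multiply numerator and denominator by conjugate (3 - 3i):
= (2 + i)(3 - 3i) / (3^2 + 3^2)
= (9 - 3i) / 18
Divide through by 3: (3 - i) / 6
= 1/2 - (1/6)i


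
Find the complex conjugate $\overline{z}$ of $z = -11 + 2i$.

If z = a + bi, then conjugate(z) = a - bi
conjugate(-11 + 2i) = -11 - 2i


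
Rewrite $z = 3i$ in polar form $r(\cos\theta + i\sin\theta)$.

r = |z| = sqrt(a^2 + b^2) = sqrt((0)^2 + (3)^2) = sqrt(0 + 9) = sqrt(9) = 3
a = 0 and b > 0, so z lies on the positive imaginary axis: θ = 90°
z = 3(cos 90° + i sin 90°)


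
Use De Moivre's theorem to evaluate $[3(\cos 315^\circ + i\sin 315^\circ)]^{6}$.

By De Moivre: z^n = r^n(cos(nθ) + i sin(nθ))
= 3^6(cos(6*315°) + i sin(6*315°))
= 729(cos 90° + i sin 90°)
= 729i


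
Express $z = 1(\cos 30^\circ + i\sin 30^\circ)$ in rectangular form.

a = r cos θ = 1 * sqrt(3)/2 = sqrt(3)/2
b = r sin θ = 1 * 1/2 = 1/2
z = sqrt(3)/2 + (1/2)i


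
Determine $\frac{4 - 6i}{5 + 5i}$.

Multiply numerator and denominator by conjugate (5 - 5i):
= (4 - 6i)(5 - 5i) / (5^2 + 5^2)
= (-10 - 50i) / 50
Divide through by 10: (-1 - 5i) / 5
= -1/5 - i


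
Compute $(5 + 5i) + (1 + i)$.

(5 + 1) + (5 + 1)i = 6 + 6i


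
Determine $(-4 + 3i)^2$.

(a + bi)^2 = a^2 - b^2 + 2abi
= (-4)^2 - 3^2 + 2*(-4)*3i
= 7 - 24i


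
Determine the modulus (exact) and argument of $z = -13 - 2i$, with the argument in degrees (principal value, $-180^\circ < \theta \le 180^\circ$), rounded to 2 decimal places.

|z| = sqrt((-13)^2 + (-2)^2) = sqrt(173)
arg(z) = arctan(b/a) = arctan(-2/-13) (quadrant-adjusted) = -171.25°


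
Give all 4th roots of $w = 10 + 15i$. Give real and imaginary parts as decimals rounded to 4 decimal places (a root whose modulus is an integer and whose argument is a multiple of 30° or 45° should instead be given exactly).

|w| = sqrt(325) ≈ 18.027756, arg(w) ≈ 56.309932°
Root modulus = sqrt(325)^(1/4) ≈ 2.060561
Root arguments: θ_k = (arg(w) + 360°k)/4 for k = 0, 1, ..., 3
Compute each root as (root modulus)(cos θ_k + i sin θ_k) using full-precision intermediates, then round to 4 decimal places.
Roots: 1.9987 + 0.5012i, -0.5012 + 1.9987i, -1.9987 - 0.5012i, 0.5012 - 1.9987i


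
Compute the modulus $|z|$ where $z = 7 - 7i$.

|z| = sqrt(a^2 + b^2) = sqrt(7^2 + (-7)^2) = sqrt(98) = sqrt(98)


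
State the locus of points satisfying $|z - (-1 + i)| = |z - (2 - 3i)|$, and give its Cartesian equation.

|z - z1| = |z - z2| means z is equidistant from z1 and z2,
i.e. the perpendicular bisector of the segment from (-1, 1) to (2, -3) (midpoint (1/2, -1)).
With z = x + yi, square both sides:
(x - (-1))^2 + (y - 1)^2 = (x - 2)^2 + (y - (-3))^2
The x^2 and y^2 terms cancel: 6x + (-8)y = 13 - 2 = 11
Simplify: 6x - 8y = 11
Locus: Perpendicular bisector of the segment from (-1, 1) to (2, -3): the line 6x - 8y = 11


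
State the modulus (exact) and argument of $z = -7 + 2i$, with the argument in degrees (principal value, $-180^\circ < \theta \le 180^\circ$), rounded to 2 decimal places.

|z| = sqrt((-7)^2 + 2^2) = sqrt(53)
arg(z) = arctan(b/a) = arctan(2/-7) (quadrant-adjusted) = 164.05°


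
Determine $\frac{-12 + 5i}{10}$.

Divisor is real, so divide each part by 10:
= -6/5 + (1/2)i


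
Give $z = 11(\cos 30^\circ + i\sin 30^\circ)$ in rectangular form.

a = r cos θ = 11 * sqrt(3)/2 = 11*sqrt(3)/2
b = r sin θ = 11 * 1/2 = 11/2
z = 11*sqrt(3)/2 + (11/2)i


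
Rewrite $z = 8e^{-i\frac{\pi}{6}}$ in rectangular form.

a = r cos θ = 8 * sqrt(3)/2 = 4*sqrt(3)
b = r sin θ = 8 * -1/2 = -4
z = 4*sqrt(3) - 4i


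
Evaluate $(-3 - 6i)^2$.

(a + bi)^2 = a^2 - b^2 + 2abi
= (-3)^2 - (-6)^2 + 2*(-3)*(-6)i
= -27 + 36i


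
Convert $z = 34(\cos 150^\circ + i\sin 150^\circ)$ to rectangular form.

a = r cos θ = 34 * -sqrt(3)/2 = -17*sqrt(3)
b = r sin θ = 34 * 1/2 = 17
z = -17*sqrt(3) + 17i


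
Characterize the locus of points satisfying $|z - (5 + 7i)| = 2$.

|z - z0| = r describes a circle centered at z0 with radius r
Here z0 = 5 + 7i and r = 2
Locus: Circle centered at (5, 7) with radius 2


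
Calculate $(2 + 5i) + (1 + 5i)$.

(2 + 1) + (5 + 5)i = 3 + 10i


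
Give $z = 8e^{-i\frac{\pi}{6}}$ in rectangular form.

a = r cos θ = 8 * sqrt(3)/2 = 4*sqrt(3)
b = r sin θ = 8 * -1/2 = -4
z = 4*sqrt(3) - 4i


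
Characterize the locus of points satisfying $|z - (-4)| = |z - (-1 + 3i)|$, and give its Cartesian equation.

|z - z1| = |z - z2| means z is equidistant from z1 and z2,
i.e. the perpendicular bisector of the segment from (-4, 0) to (-1, 3) (midpoint (-5/2, 3/2)).
With z = x + yi, square both sides:
(x - (-4))^2 + (y - 0)^2 = (x - (-1))^2 + (y - 3)^2
The x^2 and y^2 terms cancel: 6x + 6y = 10 - 16 = -6
Simplify: x + y = -1
Locus: Perpendicular bisector of the segment from (-4, 0) to (-1, 3): the line x + y = -1


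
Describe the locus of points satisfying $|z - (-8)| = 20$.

|z - z0| = r describes a circle centered at z0 with radius r
Here z0 = -8 and r = 20
Locus: Circle centered at (-8, 0) with radius 20


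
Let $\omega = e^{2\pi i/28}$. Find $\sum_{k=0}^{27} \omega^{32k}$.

Let ζ = ω^32 = e^(2πi·32/28). Since 28 ∤ 32, ζ ≠ 1.
Sum = Σ_{k=0}^{27} ζ^k = (ζ^28 - 1)/(ζ - 1) = (ω^{32·28} - 1)/(ζ - 1) = (1 - 1)/(ζ - 1) = 0


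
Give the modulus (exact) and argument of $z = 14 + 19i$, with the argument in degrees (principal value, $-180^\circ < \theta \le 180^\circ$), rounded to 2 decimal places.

|z| = sqrt(14^2 + 19^2) = sqrt(557)
arg(z) = arctan(b/a) = arctan(19/14) (quadrant-adjusted) = 53.62°


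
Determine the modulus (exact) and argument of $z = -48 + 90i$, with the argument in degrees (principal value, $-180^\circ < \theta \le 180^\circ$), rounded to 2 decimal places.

|z| = sqrt((-48)^2 + 90^2) = 102
arg(z) = arctan(b/a) = arctan(90/-48) (quadrant-adjusted) = 118.07°


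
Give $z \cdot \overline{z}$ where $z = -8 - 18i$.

z * conjugate(z) = |z|^2 = a^2 + b^2
= (-8)^2 + (-18)^2 = 388


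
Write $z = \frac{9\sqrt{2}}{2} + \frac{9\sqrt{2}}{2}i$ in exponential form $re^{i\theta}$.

r = |z| = sqrt((9*sqrt(2)/2)^2 + (9*sqrt(2)/2)^2) = sqrt(81/2 + 81/2) = sqrt(81) = 9
θ = arctan(b/a) = arctan(6.364/6.364) (quadrant-adjusted) = 45° = π/4
z = 9e^(i*π/4)


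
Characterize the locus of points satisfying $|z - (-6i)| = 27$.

|z - z0| = r describes a circle centered at z0 with radius r
Here z0 = -6i and r = 27
Locus: Circle centered at (0, -6) with radius 27


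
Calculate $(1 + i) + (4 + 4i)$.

(1 + 4) + (1 + 4)i = 5 + 5i


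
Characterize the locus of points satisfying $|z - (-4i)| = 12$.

|z - z0| = r describes a circle centered at z0 with radius r
Here z0 = -4i and r = 12
Locus: Circle centered at (0, -4) with radius 12


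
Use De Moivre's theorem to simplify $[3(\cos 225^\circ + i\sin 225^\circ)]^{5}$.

By De Moivre: z^n = r^n(cos(nθ) + i sin(nθ))
= 3^5(cos(5*225°) + i sin(5*225°))
= 243(cos 45° + i sin 45°)
= 243*sqrt(2)/2 + (243*sqrt(2)/2)i


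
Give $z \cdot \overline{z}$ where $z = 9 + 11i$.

z * conjugate(z) = |z|^2 = a^2 + b^2
= 9^2 + 11^2 = 202


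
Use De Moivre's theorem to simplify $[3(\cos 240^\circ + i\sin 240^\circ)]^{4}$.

By De Moivre: z^n = r^n(cos(nθ) + i sin(nθ))
= 3^4(cos(4*240°) + i sin(4*240°))
= 81(cos 240° + i sin 240°)
= -81/2 - (81*sqrt(3)/2)i


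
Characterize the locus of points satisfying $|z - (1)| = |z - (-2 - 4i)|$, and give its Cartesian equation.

|z - z1| = |z - z2| means z is equidistant from z1 and z2,
i.e. the perpendicular bisector of the segment from (1, 0) to (-2, -4) (midpoint (-1/2, -2)).
With z = x + yi, square both sides:
(x - 1)^2 + (y - 0)^2 = (x - (-2))^2 + (y - (-4))^2
The x^2 and y^2 terms cancel: -6x + (-8)y = 20 - 1 = 19
Simplify: 6x + 8y = -19
Locus: Perpendicular bisector of the segment from (1, 0) to (-2, -4): the line 6x + 8y = -19


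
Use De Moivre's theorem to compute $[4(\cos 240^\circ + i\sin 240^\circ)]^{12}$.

By De Moivre: z^n = r^n(cos(nθ) + i sin(nθ))
= 4^12(cos(12*240°) + i sin(12*240°))
= 16777216(cos 0° + i sin 0°)
= 16777216


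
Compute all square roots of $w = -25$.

|w| = 25, arg(w) = 180°
Root modulus = 25^(1/2) = 5
Root arguments: θ_k = (180° + 360°k)/2 for k = 0, 1, ..., 1
Roots: 5i, -5i


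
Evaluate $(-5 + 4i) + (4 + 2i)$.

(-5 + 4) + (4 + 2)i = -1 + 6i


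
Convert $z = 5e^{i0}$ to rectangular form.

a = r cos θ = 5 * 1 = 5
b = r sin θ = 5 * 0 = 0
z = 5


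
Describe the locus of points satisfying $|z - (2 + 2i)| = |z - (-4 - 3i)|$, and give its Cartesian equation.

|z - z1| = |z - z2| means z is equidistant from z1 and z2,
i.e. the perpendicular bisector of the segment from (2, 2) to (-4, -3) (midpoint (-1, -1/2)).
With z = x + yi, square both sides:
(x - 2)^2 + (y - 2)^2 = (x - (-4))^2 + (y - (-3))^2
The x^2 and y^2 terms cancel: -12x + (-10)y = 25 - 8 = 17
Simplify: 12x + 10y = -17
Locus: Perpendicular bisector of the segment from (2, 2) to (-4, -3): the line 12x + 10y = -17
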